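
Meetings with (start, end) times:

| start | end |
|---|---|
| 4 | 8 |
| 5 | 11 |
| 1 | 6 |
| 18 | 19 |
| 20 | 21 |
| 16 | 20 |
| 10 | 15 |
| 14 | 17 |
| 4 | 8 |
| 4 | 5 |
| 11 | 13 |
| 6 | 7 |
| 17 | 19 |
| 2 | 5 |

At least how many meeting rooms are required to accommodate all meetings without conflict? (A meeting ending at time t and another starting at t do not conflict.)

The answer is the maximum number of intervals overlapping at any instant.
starts: [1, 2, 4, 4, 4, 5, 6, 10, 11, 14, 16, 17, 18, 20]
ends:   [5, 5, 6, 7, 8, 8, 11, 13, 15, 17, 19, 19, 20, 21]
s1→1 s2→2 s4→3 s4→4 s4→5  — peak 5.

5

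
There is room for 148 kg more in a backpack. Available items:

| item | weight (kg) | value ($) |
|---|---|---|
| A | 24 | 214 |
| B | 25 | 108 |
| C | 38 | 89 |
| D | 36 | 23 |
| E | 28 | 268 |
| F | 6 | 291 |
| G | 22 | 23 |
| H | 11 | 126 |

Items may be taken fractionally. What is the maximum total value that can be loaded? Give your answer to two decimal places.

1112.73

Ratios (sorted): F 48.50, H 11.45, E 9.57, A 8.92, B 4.32, C 2.34, G 1.05, D 0.64
take F (6 @ 291); take H (11 @ 126); take E (28 @ 268); take A (24 @ 214); take B (25 @ 108); take C (38 @ 89); take 16/22 of G → 16.73. Capacity used 148/148.
Total value = 1112.73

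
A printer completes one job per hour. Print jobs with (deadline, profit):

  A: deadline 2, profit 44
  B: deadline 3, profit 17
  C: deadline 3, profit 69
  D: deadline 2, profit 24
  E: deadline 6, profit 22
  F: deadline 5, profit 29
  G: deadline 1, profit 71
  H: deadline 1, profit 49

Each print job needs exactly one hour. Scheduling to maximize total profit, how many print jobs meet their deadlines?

Profit order: G=71 C=69 H=49 A=44 F=29 D=24 E=22 B=17
Assign: G→slot 1, C→slot 3, H skipped, A→slot 2, F→slot 5, D skipped, E→slot 6, B skipped.
Slots: [1:G] [2:A] [3:C] [5:F] [6:E]
5 of 8 scheduled.

5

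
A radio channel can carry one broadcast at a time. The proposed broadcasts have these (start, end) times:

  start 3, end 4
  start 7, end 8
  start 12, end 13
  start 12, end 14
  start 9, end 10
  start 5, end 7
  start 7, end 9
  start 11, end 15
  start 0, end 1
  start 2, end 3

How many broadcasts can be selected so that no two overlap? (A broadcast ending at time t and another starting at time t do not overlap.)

7

Sort by end time and greedily take each interval whose start is ≥ the last chosen end.
By end time: (0,1), (2,3), (3,4), (5,7), (7,8), (7,9), (9,10), (12,13), (12,14), (11,15).
Pick (0,1); next start ≥ 1 → (2,3); next start ≥ 3 → (3,4); next start ≥ 4 → (5,7); next start ≥ 7 → (7,8); next start ≥ 8 → (9,10); next start ≥ 10 → (12,13).
Selected 7 broadcasts.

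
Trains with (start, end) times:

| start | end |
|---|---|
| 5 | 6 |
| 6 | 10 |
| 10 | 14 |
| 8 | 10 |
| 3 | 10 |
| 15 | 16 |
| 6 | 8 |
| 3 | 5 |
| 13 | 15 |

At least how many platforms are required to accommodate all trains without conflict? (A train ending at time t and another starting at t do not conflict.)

3

Count concurrent intervals with a sweep; the peak is the room count.
starts: [3, 3, 5, 6, 6, 8, 10, 13, 15]
ends:   [5, 6, 8, 10, 10, 10, 14, 15, 16]
s3→1 s3→2 e5→1 s5→2 e6→1 s6→2 s6→3  — peak 3.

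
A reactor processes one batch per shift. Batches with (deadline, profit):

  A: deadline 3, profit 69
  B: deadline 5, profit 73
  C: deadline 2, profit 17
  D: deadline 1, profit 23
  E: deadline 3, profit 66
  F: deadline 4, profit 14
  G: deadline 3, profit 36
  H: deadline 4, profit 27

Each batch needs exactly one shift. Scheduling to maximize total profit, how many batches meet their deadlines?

Take jobs in profit order; each goes to the latest open slot no later than its deadline.
By profit: B(d5,73), A(d3,69), E(d3,66), G(d3,36), H(d4,27), D(d1,23), C(d2,17), F(d4,14)
B→slot 5; A→slot 3; E→slot 2; G→slot 1; H→slot 4; D skipped; C skipped; F skipped.
5 of 8 scheduled.

5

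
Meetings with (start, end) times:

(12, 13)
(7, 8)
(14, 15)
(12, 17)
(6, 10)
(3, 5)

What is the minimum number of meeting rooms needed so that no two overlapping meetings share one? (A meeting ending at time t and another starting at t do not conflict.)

2

The answer is the maximum number of intervals overlapping at any instant.
Events (time:±→running): 3:+→1 5:-→0 6:+→1 7:+→2 … peak 2.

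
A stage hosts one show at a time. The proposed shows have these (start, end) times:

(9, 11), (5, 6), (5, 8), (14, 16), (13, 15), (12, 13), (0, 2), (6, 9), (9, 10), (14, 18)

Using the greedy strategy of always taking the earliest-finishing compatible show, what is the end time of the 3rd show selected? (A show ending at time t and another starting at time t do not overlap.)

9

Greedy by earliest finish: after sorting by end time, pick each interval compatible with the last pick.
Sorted by end: (0,2)  (5,6)  (5,8)  (6,9)  (9,10)  (9,11)  (12,13)  (13,15)  (14,16)  (14,18)
take (0,2); take (5,6); skip (5,8); take (6,9); take (9,10); take (12,13); take (13,15).
Selected: (0,2) (5,6) (6,9) (9,10) (12,13) (13,15)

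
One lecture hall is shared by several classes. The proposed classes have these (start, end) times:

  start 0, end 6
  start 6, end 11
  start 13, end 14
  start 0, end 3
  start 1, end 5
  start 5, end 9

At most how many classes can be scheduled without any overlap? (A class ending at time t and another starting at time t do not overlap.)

Greedy by earliest finish: after sorting by end time, pick each interval compatible with the last pick.
By end time: (0,3), (1,5), (0,6), (5,9), (6,11), (13,14).
Pick (0,3); next start ≥ 3 → (5,9); next start ≥ 9 → (13,14).
Selected 3 classes.

3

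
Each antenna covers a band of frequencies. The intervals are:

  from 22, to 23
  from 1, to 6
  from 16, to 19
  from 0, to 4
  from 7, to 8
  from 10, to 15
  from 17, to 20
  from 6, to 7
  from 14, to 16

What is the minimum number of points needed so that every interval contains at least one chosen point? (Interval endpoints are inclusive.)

5

Sorted: [0,4] [1,6] [6,7] [7,8] [10,15] [14,16] [16,19] [17,20] [22,23]
{[0,4],[1,6]} hit by 4; {[6,7],[7,8]} hit by 7; {[10,15],[14,16]} hit by 15; {[16,19],[17,20]} hit by 19; {[22,23]} hit by 23.
Points: 4, 7, 15, 19, 23 (5 total).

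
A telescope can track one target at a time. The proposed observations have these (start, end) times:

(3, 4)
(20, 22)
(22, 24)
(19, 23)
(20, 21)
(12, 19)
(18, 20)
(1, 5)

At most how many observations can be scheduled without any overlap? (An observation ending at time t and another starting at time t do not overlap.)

4

By end time: (3,4), (1,5), (12,19), (18,20), (20,21), (20,22), (19,23), (22,24).
Pick (3,4); next start ≥ 4 → (12,19); next start ≥ 19 → (20,21); next start ≥ 21 → (22,24).
Selected 4 observations.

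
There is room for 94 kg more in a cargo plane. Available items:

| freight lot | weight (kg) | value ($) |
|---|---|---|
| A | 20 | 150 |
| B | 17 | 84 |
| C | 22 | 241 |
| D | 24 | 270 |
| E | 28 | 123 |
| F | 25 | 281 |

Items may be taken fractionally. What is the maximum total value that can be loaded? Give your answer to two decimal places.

Greedy by value/weight ratio, highest first.
Order: D (270/24=11.25) > F (281/25=11.24) > C (241/22=10.95) > A (150/20=7.50) > B (84/17=4.94) > E (123/28=4.39)
Fill: take D (24 @ 270) → take F (25 @ 281) → take C (22 @ 241) → take A (20 @ 150) → take 3/17 of B → 14.82; 94/94 used.
Total value = 956.82

956.82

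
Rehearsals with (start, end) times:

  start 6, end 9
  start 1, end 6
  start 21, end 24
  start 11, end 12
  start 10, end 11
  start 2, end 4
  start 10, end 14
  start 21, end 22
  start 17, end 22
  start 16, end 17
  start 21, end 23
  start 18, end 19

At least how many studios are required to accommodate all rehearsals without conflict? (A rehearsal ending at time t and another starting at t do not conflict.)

4

Count concurrent intervals with a sweep; the peak is the room count.
Events (time:±→running): 1:+→1 2:+→2 4:-→1 6:-→0 6:+→1 9:-→0 10:+→1 10:+→2 11:-→1 11:+→2 12:-→1 14:-→0 16:+→1 17:-→0 17:+→1 18:+→2 19:-→1 21:+→2 21:+→3 21:+→4 … peak 4.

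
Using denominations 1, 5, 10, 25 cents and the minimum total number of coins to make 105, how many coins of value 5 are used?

Greedy: take as many of the largest coin as possible, then repeat with the remainder.
105 = 4×25 + 1×5
Count of 5: 1

1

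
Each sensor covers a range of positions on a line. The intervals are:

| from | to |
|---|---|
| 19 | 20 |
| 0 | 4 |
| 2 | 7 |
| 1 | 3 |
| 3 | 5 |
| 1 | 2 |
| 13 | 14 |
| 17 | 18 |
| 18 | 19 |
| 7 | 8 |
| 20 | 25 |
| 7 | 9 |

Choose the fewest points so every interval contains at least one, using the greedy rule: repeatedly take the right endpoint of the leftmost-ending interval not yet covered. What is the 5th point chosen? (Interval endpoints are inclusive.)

18

Process intervals by earliest right end; each time one isn't hit yet, stab at its right endpoint.
By right end: [1,2]  [1,3]  [0,4]  [3,5]  [2,7]  [7,8]  [7,9]  [13,14]  [17,18]  [18,19]  [19,20]  [20,25]
[1,2] uncovered → point at 2; [3,5] uncovered → point at 5; [7,8] uncovered → point at 8; [13,14] uncovered → point at 14; [17,18] uncovered → point at 18; [19,20] uncovered → point at 20.
Points: 2, 5, 8, 14, 18, 20 (6 total).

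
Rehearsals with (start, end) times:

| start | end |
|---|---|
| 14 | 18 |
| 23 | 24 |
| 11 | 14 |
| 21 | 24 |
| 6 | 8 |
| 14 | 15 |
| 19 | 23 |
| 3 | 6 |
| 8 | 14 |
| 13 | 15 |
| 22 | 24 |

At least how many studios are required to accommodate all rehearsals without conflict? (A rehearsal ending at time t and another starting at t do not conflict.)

3

Events (time:±→running): 3:+→1 6:-→0 6:+→1 8:-→0 8:+→1 11:+→2 13:+→3 … peak 3.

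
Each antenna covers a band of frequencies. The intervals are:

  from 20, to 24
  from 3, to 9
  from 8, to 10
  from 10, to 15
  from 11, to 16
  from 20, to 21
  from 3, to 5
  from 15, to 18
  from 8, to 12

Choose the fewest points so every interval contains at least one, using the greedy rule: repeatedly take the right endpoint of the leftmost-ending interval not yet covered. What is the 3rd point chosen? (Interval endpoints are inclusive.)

By right end: [3,5]  [3,9]  [8,10]  [8,12]  [10,15]  [11,16]  [15,18]  [20,21]  [20,24]
[3,5] uncovered → point at 5; [8,10] uncovered → point at 10; [11,16] uncovered → point at 16; [20,21] uncovered → point at 21.
Points: 5, 10, 16, 21 (4 total).

16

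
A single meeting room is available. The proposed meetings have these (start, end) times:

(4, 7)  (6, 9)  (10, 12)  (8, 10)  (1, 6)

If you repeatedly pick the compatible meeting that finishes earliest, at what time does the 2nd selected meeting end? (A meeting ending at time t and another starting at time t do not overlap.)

By end time: (1,6), (4,7), (6,9), (8,10), (10,12).
Pick (1,6); next start ≥ 6 → (6,9); next start ≥ 9 → (10,12).
Selected: (1,6) (6,9) (10,12)

9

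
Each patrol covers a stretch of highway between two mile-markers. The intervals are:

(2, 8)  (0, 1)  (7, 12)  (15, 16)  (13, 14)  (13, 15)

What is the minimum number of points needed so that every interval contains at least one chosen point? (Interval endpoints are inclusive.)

4

Process intervals by earliest right end; each time one isn't hit yet, stab at its right endpoint.
By right end: [0,1]  [2,8]  [7,12]  [13,14]  [13,15]  [15,16]
[0,1] uncovered → point at 1; [2,8] uncovered → point at 8; [13,14] uncovered → point at 14; [15,16] uncovered → point at 16.
Points: 1, 8, 14, 16 (4 total).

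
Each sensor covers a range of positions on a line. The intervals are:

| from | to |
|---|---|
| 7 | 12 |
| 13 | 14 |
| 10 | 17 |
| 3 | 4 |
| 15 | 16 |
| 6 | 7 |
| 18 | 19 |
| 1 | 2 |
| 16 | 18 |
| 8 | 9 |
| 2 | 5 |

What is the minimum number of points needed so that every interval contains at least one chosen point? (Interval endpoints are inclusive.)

By right end: [1,2]  [3,4]  [2,5]  [6,7]  [8,9]  [7,12]  [13,14]  [15,16]  [10,17]  [16,18]  [18,19]
[1,2] uncovered → point at 2; [3,4] uncovered → point at 4; [6,7] uncovered → point at 7; [8,9] uncovered → point at 9; [13,14] uncovered → point at 14; [15,16] uncovered → point at 16; [18,19] uncovered → point at 19.
Points: 2, 4, 7, 9, 14, 16, 19 (7 total).

7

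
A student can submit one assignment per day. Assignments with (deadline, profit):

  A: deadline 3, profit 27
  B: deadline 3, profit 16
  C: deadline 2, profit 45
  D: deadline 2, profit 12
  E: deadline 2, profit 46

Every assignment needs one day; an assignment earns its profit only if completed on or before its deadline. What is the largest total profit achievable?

118

Sort by profit descending; place each in the latest free slot ≤ its deadline.
Profit order: E=46 C=45 A=27 B=16 D=12
Assign: E→slot 2, C→slot 1, A→slot 3, B skipped, D skipped.
Slots: [1:C] [2:E] [3:A]
Profit = 45 + 46 + 27 = 118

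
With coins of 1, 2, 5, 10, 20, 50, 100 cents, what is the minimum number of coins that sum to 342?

6

Greedy: take as many of the largest coin as possible, then repeat with the remainder.
342 = 3×100 + 2×20 + 1×2
Total coins = 3 + 2 + 1 = 6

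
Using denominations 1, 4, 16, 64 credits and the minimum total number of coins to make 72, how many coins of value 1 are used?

0

Use the largest denomination that fits, subtract, and repeat.
72 = 1×64 + 2×4
Count of 1: 0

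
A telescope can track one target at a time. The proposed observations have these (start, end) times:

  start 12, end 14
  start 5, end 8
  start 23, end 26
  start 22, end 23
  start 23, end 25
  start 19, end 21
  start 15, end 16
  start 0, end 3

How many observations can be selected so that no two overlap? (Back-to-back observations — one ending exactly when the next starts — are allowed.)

7

Sort by end time and greedily take each interval whose start is ≥ the last chosen end.
Sorted by end: (0,3)  (5,8)  (12,14)  (15,16)  (19,21)  (22,23)  (23,25)  (23,26)
take (0,3); take (5,8); take (12,14); take (15,16); take (19,21); take (22,23); take (23,25); skip (23,26).
Selected 7 observations.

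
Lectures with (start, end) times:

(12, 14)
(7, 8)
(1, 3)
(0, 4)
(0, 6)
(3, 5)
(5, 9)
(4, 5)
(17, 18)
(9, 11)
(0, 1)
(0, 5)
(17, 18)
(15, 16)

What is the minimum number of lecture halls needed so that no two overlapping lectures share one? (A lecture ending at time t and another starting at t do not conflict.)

Count concurrent intervals with a sweep; the peak is the room count.
starts: [0, 0, 0, 0, 1, 3, 4, 5, 7, 9, 12, 15, 17, 17]
ends:   [1, 3, 4, 5, 5, 5, 6, 8, 9, 11, 14, 16, 18, 18]
s0→1 s0→2 s0→3 s0→4  — peak 4.

4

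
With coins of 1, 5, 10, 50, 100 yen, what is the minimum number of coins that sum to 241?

7

Greedy: take as many of the largest coin as possible, then repeat with the remainder.
241 = 2×100 + 4×10 + 1×1
Total coins = 2 + 4 + 1 = 7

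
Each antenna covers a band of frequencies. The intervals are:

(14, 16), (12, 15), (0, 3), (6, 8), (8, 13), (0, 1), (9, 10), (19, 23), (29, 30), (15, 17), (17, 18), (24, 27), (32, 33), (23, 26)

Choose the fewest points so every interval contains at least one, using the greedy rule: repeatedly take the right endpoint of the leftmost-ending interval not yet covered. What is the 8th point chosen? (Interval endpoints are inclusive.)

30

Sort by right endpoint; whenever an interval is uncovered, place a point at its right end.
By right end: [0,1]  [0,3]  [6,8]  [9,10]  [8,13]  [12,15]  [14,16]  [15,17]  [17,18]  [19,23]  [23,26]  [24,27]  [29,30]  [32,33]
[0,1] uncovered → point at 1; [6,8] uncovered → point at 8; [9,10] uncovered → point at 10; [12,15] uncovered → point at 15; [17,18] uncovered → point at 18; [19,23] uncovered → point at 23; [24,27] uncovered → point at 27; [29,30] uncovered → point at 30; [32,33] uncovered → point at 33.
Points: 1, 8, 10, 15, 18, 23, 27, 30, 33 (9 total).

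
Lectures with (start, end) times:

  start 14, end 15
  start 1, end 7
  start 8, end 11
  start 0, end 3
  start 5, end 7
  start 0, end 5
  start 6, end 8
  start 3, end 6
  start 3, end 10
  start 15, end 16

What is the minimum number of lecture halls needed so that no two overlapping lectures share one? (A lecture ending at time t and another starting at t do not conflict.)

The answer is the maximum number of intervals overlapping at any instant.
Events (time:±→running): 0:+→1 0:+→2 1:+→3 3:-→2 3:+→3 3:+→4 … peak 4.

4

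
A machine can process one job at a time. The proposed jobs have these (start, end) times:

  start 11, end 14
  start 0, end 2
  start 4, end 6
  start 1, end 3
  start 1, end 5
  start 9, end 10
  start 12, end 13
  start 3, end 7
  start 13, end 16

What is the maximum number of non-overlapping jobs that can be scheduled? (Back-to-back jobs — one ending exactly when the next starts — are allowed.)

Sorted by end: (0,2)  (1,3)  (1,5)  (4,6)  (3,7)  (9,10)  (12,13)  (11,14)  (13,16)
take (0,2); take (4,6); take (9,10); take (12,13); take (13,16).
Selected 5 jobs.

5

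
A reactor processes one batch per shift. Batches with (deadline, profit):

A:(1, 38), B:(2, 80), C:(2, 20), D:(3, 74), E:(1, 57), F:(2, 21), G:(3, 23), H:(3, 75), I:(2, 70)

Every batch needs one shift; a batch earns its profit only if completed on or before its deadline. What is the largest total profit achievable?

Take jobs in profit order; each goes to the latest open slot no later than its deadline.
Profit order: B=80 H=75 D=74 I=70 E=57 A=38 G=23 F=21 C=20
Assign: B→slot 2, H→slot 3, D→slot 1, I skipped, E skipped, A skipped, G skipped, F skipped, C skipped.
Slots: [1:D] [2:B] [3:H]
Profit = 74 + 80 + 75 = 229

229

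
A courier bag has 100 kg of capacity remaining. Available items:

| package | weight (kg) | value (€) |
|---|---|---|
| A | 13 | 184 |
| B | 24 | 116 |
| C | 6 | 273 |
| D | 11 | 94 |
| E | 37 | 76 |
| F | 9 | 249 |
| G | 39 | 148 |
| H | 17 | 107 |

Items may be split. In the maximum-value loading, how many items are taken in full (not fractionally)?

Order: C (273/6=45.50) > F (249/9=27.67) > A (184/13=14.15) > D (94/11=8.55) > H (107/17=6.29) > B (116/24=4.83) > G (148/39=3.79) > E (76/37=2.05)
Fill: take C (6 @ 273) → take F (9 @ 249) → take A (13 @ 184) → take D (11 @ 94) → take H (17 @ 107) → take B (24 @ 116) → take 20/39 of G → 75.90; 100/100 used.
6 item(s) taken whole; one partial (take 20/39 of G).

6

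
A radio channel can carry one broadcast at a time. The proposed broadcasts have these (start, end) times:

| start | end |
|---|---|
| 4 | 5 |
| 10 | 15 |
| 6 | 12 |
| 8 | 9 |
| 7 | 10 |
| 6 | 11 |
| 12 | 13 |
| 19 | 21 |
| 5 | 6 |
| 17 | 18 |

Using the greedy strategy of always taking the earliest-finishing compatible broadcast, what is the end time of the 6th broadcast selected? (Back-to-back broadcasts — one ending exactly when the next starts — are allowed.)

21

Order by finish time; keep every interval that doesn't clash with the previous kept one.
Sorted by end: (4,5)  (5,6)  (8,9)  (7,10)  (6,11)  (6,12)  (12,13)  (10,15)  (17,18)  (19,21)
take (4,5); take (5,6); take (8,9); take (12,13); take (17,18); take (19,21).
Selected: (4,5) (5,6) (8,9) (12,13) (17,18) (19,21)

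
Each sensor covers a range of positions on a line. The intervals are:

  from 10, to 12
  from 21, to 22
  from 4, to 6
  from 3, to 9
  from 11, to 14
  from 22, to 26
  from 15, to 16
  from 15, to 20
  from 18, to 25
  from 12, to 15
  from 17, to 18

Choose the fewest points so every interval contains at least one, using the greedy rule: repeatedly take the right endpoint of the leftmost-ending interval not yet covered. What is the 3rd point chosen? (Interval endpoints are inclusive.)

Process intervals by earliest right end; each time one isn't hit yet, stab at its right endpoint.
By right end: [4,6]  [3,9]  [10,12]  [11,14]  [12,15]  [15,16]  [17,18]  [15,20]  [21,22]  [18,25]  [22,26]
[4,6] uncovered → point at 6; [10,12] uncovered → point at 12; [15,16] uncovered → point at 16; [17,18] uncovered → point at 18; [21,22] uncovered → point at 22.
Points: 6, 12, 16, 18, 22 (5 total).

16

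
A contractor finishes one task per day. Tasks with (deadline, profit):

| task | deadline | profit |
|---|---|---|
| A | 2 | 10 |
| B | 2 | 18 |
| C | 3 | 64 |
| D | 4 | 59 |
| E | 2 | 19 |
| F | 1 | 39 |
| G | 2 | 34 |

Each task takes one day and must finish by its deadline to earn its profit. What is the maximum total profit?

Take jobs in profit order; each goes to the latest open slot no later than its deadline.
By profit: C(d3,64), D(d4,59), F(d1,39), G(d2,34), E(d2,19), B(d2,18), A(d2,10)
C→slot 3; D→slot 4; F→slot 1; G→slot 2; E skipped; B skipped; A skipped.
Profit = 39 + 34 + 64 + 59 = 196

196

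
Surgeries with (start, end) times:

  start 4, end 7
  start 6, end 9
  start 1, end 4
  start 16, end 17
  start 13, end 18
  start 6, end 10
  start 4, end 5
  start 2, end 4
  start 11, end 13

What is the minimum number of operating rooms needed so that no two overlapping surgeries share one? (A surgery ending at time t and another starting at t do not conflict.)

3

Count concurrent intervals with a sweep; the peak is the room count.
starts: [1, 2, 4, 4, 6, 6, 11, 13, 16]
ends:   [4, 4, 5, 7, 9, 10, 13, 17, 18]
s1→1 s2→2 e4→1 e4→0 s4→1 s4→2 e5→1 s6→2 s6→3  — peak 3.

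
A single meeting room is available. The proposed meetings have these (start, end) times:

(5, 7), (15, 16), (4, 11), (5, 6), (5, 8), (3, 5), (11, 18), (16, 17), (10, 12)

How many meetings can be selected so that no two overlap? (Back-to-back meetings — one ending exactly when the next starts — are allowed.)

Sorted by end: (3,5)  (5,6)  (5,7)  (5,8)  (4,11)  (10,12)  (15,16)  (16,17)  (11,18)
take (3,5); take (5,6); skip (5,7); take (10,12); take (15,16); take (16,17).
Selected 5 meetings.

5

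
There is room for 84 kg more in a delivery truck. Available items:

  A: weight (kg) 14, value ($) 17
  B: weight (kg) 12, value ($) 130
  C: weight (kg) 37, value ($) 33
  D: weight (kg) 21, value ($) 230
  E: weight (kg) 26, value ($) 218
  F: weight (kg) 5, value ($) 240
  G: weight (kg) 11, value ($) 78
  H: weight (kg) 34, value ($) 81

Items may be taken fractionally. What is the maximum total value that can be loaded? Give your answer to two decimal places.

Order: F (240/5=48.00) > D (230/21=10.95) > B (130/12=10.83) > E (218/26=8.38) > G (78/11=7.09) > H (81/34=2.38) > A (17/14=1.21) > C (33/37=0.89)
Fill: take F (5 @ 240) → take D (21 @ 230) → take B (12 @ 130) → take E (26 @ 218) → take G (11 @ 78) → take 9/34 of H → 21.44; 84/84 used.
Total value = 917.44

917.44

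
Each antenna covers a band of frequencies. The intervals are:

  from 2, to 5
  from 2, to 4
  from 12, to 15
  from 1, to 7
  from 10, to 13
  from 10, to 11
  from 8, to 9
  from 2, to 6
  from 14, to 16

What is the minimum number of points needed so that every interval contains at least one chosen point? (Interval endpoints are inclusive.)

4

By right end: [2,4]  [2,5]  [2,6]  [1,7]  [8,9]  [10,11]  [10,13]  [12,15]  [14,16]
[2,4] uncovered → point at 4; [8,9] uncovered → point at 9; [10,11] uncovered → point at 11; [12,15] uncovered → point at 15.
Points: 4, 9, 11, 15 (4 total).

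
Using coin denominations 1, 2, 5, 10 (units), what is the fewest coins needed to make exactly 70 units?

Greedy: take as many of the largest coin as possible, then repeat with the remainder.
70 = 7×10
Total coins = 7 = 7

7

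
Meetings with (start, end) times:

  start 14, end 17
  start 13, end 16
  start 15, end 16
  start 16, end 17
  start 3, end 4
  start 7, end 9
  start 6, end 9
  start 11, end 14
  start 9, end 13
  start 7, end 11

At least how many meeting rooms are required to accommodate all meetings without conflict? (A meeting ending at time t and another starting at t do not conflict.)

3

starts: [3, 6, 7, 7, 9, 11, 13, 14, 15, 16]
ends:   [4, 9, 9, 11, 13, 14, 16, 16, 17, 17]
s3→1 e4→0 s6→1 s7→2 s7→3  — peak 3.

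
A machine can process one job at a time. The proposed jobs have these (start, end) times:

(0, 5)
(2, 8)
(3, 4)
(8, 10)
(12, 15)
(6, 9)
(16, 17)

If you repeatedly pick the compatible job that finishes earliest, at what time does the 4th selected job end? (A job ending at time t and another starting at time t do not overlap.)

17

Sort by end time and greedily take each interval whose start is ≥ the last chosen end.
Sorted by end: (3,4)  (0,5)  (2,8)  (6,9)  (8,10)  (12,15)  (16,17)
take (3,4); skip (0,5); take (6,9); take (12,15); take (16,17).
Selected: (3,4) (6,9) (12,15) (16,17)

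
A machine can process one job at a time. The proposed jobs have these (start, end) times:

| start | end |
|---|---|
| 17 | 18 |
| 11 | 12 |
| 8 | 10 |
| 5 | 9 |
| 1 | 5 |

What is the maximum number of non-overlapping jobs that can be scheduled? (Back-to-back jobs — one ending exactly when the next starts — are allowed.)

4

By end time: (1,5), (5,9), (8,10), (11,12), (17,18).
Pick (1,5); next start ≥ 5 → (5,9); next start ≥ 9 → (11,12); next start ≥ 12 → (17,18).
Selected 4 jobs.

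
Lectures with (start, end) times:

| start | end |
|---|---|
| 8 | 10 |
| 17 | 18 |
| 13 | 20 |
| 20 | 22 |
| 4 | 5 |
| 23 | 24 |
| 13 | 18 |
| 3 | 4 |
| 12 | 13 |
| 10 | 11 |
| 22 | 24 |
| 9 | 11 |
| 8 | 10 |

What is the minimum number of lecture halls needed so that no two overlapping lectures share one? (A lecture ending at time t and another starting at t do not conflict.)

3

Count concurrent intervals with a sweep; the peak is the room count.
starts: [3, 4, 8, 8, 9, 10, 12, 13, 13, 17, 20, 22, 23]
ends:   [4, 5, 10, 10, 11, 11, 13, 18, 18, 20, 22, 24, 24]
s3→1 e4→0 s4→1 e5→0 s8→1 s8→2 s9→3  — peak 3.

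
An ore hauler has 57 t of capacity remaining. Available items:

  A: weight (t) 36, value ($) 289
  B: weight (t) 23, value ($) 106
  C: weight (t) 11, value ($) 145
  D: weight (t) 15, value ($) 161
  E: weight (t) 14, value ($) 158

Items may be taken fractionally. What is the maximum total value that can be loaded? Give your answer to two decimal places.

Greedy by value/weight ratio, highest first.
Order: C (145/11=13.18) > E (158/14=11.29) > D (161/15=10.73) > A (289/36=8.03) > B (106/23=4.61)
Fill: take C (11 @ 145) → take E (14 @ 158) → take D (15 @ 161) → take 17/36 of A → 136.47; 57/57 used.
Total value = 600.47

600.47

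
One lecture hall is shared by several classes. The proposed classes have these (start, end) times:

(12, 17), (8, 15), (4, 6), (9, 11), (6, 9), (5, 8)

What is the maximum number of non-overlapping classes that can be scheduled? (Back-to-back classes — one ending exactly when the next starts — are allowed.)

4

By end time: (4,6), (5,8), (6,9), (9,11), (8,15), (12,17).
Pick (4,6); next start ≥ 6 → (6,9); next start ≥ 9 → (9,11); next start ≥ 11 → (12,17).
Selected 4 classes.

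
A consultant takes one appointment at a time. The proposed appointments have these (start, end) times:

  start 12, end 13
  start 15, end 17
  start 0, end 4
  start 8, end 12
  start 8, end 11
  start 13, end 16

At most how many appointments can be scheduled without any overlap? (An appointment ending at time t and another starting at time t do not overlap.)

By end time: (0,4), (8,11), (8,12), (12,13), (13,16), (15,17).
Pick (0,4); next start ≥ 4 → (8,11); next start ≥ 11 → (12,13); next start ≥ 13 → (13,16).
Selected 4 appointments.

4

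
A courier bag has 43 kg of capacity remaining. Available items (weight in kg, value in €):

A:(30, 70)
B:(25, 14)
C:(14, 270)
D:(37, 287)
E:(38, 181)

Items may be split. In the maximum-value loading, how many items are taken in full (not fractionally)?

Sort by value per unit weight and fill in that order.
Order: C (270/14=19.29) > D (287/37=7.76) > E (181/38=4.76) > A (70/30=2.33) > B (14/25=0.56)
Fill: take C (14 @ 270) → take 29/37 of D → 224.95; 43/43 used.
1 item(s) taken whole; one partial (take 29/37 of D).

1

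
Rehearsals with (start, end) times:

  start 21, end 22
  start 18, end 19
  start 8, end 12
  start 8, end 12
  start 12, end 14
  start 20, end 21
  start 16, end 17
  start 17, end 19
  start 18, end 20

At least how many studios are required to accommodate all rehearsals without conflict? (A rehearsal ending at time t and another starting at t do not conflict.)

The answer is the maximum number of intervals overlapping at any instant.
starts: [8, 8, 12, 16, 17, 18, 18, 20, 21]
ends:   [12, 12, 14, 17, 19, 19, 20, 21, 22]
s8→1 s8→2 e12→1 e12→0 s12→1 e14→0 s16→1 e17→0 s17→1 s18→2 s18→3  — peak 3.

3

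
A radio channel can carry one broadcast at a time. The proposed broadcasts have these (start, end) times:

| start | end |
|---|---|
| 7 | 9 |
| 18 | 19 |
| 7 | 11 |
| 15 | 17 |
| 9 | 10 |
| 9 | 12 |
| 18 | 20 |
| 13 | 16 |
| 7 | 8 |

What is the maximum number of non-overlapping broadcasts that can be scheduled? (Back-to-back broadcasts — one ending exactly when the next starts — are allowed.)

Sort by end time and greedily take each interval whose start is ≥ the last chosen end.
By end time: (7,8), (7,9), (9,10), (7,11), (9,12), (13,16), (15,17), (18,19), (18,20).
Pick (7,8); next start ≥ 8 → (9,10); next start ≥ 10 → (13,16); next start ≥ 16 → (18,19).
Selected 4 broadcasts.

4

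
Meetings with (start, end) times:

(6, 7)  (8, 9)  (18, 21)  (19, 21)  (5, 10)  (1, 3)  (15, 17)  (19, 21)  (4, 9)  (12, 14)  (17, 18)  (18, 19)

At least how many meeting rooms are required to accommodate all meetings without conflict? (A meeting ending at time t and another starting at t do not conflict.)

3

The answer is the maximum number of intervals overlapping at any instant.
Events (time:±→running): 1:+→1 3:-→0 4:+→1 5:+→2 6:+→3 … peak 3.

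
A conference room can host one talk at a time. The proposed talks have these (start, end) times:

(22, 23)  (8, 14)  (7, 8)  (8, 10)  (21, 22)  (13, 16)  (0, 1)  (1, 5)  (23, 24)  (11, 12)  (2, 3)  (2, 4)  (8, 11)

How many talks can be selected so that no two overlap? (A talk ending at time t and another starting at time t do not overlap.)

9

Sort by end time and greedily take each interval whose start is ≥ the last chosen end.
By end time: (0,1), (2,3), (2,4), (1,5), (7,8), (8,10), (8,11), (11,12), (8,14), (13,16), (21,22), (22,23), (23,24).
Pick (0,1); next start ≥ 1 → (2,3); next start ≥ 3 → (7,8); next start ≥ 8 → (8,10); next start ≥ 10 → (11,12); next start ≥ 12 → (13,16); next start ≥ 16 → (21,22); next start ≥ 22 → (22,23); next start ≥ 23 → (23,24).
Selected 9 talks.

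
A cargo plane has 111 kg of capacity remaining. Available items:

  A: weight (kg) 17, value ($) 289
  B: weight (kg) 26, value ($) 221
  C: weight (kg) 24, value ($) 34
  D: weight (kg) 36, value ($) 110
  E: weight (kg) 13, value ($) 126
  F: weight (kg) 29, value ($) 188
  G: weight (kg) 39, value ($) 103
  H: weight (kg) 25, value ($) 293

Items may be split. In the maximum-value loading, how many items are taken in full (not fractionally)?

Sort by value per unit weight and fill in that order.
Order: A (289/17=17.00) > H (293/25=11.72) > E (126/13=9.69) > B (221/26=8.50) > F (188/29=6.48) > D (110/36=3.06) > G (103/39=2.64) > C (34/24=1.42)
Fill: take A (17 @ 289) → take H (25 @ 293) → take E (13 @ 126) → take B (26 @ 221) → take F (29 @ 188) → take 1/36 of D → 3.06; 111/111 used.
5 item(s) taken whole; one partial (take 1/36 of D).

5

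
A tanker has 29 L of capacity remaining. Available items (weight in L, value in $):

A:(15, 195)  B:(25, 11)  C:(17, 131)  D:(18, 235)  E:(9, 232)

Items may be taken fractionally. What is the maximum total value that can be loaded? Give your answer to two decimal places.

Sort by value per unit weight and fill in that order.
Order: E (232/9=25.78) > D (235/18=13.06) > A (195/15=13.00) > C (131/17=7.71) > B (11/25=0.44)
Fill: take E (9 @ 232) → take D (18 @ 235) → take 2/15 of A → 26.00; 29/29 used.
Total value = 493.00

493.00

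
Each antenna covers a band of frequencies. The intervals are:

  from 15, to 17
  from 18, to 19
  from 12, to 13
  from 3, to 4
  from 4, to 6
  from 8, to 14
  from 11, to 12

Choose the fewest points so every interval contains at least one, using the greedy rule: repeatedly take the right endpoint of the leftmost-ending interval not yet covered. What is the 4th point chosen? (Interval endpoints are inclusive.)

Sort by right endpoint; whenever an interval is uncovered, place a point at its right end.
By right end: [3,4]  [4,6]  [11,12]  [12,13]  [8,14]  [15,17]  [18,19]
[3,4] uncovered → point at 4; [11,12] uncovered → point at 12; [15,17] uncovered → point at 17; [18,19] uncovered → point at 19.
Points: 4, 12, 17, 19 (4 total).

19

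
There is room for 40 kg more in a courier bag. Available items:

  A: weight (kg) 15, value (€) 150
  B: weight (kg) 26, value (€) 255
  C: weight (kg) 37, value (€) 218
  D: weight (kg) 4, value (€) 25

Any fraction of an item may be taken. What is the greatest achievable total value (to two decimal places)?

Sort by value per unit weight and fill in that order.
Ratios (sorted): A 10.00, B 9.81, D 6.25, C 5.89
take A (15 @ 150); take 25/26 of B → 245.19. Capacity used 40/40.
Total value = 395.19

395.19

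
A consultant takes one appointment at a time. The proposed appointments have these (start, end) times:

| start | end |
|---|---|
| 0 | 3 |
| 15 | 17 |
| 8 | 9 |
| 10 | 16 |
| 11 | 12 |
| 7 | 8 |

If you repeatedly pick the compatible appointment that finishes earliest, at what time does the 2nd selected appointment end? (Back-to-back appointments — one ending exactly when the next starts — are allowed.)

8

By end time: (0,3), (7,8), (8,9), (11,12), (10,16), (15,17).
Pick (0,3); next start ≥ 3 → (7,8); next start ≥ 8 → (8,9); next start ≥ 9 → (11,12); next start ≥ 12 → (15,17).
Selected: (0,3) (7,8) (8,9) (11,12) (15,17)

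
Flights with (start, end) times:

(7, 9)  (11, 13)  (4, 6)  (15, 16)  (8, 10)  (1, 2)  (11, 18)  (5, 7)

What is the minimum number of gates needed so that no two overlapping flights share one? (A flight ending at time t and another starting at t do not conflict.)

Events (time:±→running): 1:+→1 2:-→0 4:+→1 5:+→2 … peak 2.

2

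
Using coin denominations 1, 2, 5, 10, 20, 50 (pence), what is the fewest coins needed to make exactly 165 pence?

5

165 − 3×50→15 − 1×10→5 − 1×5→0
Total coins = 3 + 1 + 1 = 5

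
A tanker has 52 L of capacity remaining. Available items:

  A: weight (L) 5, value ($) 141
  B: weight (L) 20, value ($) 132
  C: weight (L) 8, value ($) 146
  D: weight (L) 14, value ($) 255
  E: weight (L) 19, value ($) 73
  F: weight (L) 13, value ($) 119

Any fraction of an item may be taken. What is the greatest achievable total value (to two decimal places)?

Greedy by value/weight ratio, highest first.
Ratios (sorted): A 28.20, C 18.25, D 18.21, F 9.15, B 6.60, E 3.84
take A (5 @ 141); take C (8 @ 146); take D (14 @ 255); take F (13 @ 119); take 12/20 of B → 79.20. Capacity used 52/52.
Total value = 740.20

740.20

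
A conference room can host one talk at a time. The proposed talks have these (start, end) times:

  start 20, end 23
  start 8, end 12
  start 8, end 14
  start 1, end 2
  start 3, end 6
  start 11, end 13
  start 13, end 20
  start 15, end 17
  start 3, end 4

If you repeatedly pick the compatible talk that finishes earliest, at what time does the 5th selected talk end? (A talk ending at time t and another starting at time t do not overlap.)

Sorted by end: (1,2)  (3,4)  (3,6)  (8,12)  (11,13)  (8,14)  (15,17)  (13,20)  (20,23)
take (1,2); take (3,4); skip (3,6); take (8,12); skip (11,13); take (15,17); take (20,23).
Selected: (1,2) (3,4) (8,12) (15,17) (20,23)

23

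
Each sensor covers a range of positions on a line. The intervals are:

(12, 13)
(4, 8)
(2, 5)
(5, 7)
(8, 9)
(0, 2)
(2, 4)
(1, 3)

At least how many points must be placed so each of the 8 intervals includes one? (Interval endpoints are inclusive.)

Process intervals by earliest right end; each time one isn't hit yet, stab at its right endpoint.
By right end: [0,2]  [1,3]  [2,4]  [2,5]  [5,7]  [4,8]  [8,9]  [12,13]
[0,2] uncovered → point at 2; [5,7] uncovered → point at 7; [8,9] uncovered → point at 9; [12,13] uncovered → point at 13.
Points: 2, 7, 9, 13 (4 total).

4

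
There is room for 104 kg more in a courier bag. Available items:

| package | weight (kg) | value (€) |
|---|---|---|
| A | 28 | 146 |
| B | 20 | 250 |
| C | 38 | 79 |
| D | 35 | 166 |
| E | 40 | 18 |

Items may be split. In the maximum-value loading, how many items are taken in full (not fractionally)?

3

Order: B (250/20=12.50) > A (146/28=5.21) > D (166/35=4.74) > C (79/38=2.08) > E (18/40=0.45)
Fill: take B (20 @ 250) → take A (28 @ 146) → take D (35 @ 166) → take 21/38 of C → 43.66; 104/104 used.
3 item(s) taken whole; one partial (take 21/38 of C).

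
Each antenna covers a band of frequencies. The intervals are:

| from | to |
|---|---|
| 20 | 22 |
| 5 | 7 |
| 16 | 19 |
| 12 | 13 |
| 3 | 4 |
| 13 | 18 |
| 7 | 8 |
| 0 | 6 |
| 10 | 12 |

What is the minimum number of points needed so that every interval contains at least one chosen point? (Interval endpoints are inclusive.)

5

By right end: [3,4]  [0,6]  [5,7]  [7,8]  [10,12]  [12,13]  [13,18]  [16,19]  [20,22]
[3,4] uncovered → point at 4; [5,7] uncovered → point at 7; [10,12] uncovered → point at 12; [13,18] uncovered → point at 18; [20,22] uncovered → point at 22.
Points: 4, 7, 12, 18, 22 (5 total).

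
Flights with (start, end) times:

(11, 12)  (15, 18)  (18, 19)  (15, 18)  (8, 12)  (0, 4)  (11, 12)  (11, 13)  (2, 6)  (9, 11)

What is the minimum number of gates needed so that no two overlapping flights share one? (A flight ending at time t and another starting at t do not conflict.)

4

The answer is the maximum number of intervals overlapping at any instant.
Events (time:±→running): 0:+→1 2:+→2 4:-→1 6:-→0 8:+→1 9:+→2 11:-→1 11:+→2 11:+→3 11:+→4 … peak 4.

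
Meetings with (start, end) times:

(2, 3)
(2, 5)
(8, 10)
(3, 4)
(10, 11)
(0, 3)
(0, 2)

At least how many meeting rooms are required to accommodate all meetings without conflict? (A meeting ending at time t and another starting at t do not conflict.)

3

starts: [0, 0, 2, 2, 3, 8, 10]
ends:   [2, 3, 3, 4, 5, 10, 11]
s0→1 s0→2 e2→1 s2→2 s2→3  — peak 3.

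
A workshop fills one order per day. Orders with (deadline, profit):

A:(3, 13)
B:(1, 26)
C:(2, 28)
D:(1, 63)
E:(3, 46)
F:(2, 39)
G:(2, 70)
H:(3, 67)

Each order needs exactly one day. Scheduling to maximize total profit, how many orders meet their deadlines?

Profit order: G=70 H=67 D=63 E=46 F=39 C=28 B=26 A=13
Assign: G→slot 2, H→slot 3, D→slot 1, E skipped, F skipped, C skipped, B skipped, A skipped.
Slots: [1:D] [2:G] [3:H]
3 of 8 scheduled.

3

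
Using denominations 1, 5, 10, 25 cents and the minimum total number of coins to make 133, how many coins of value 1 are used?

3

Use the largest denomination that fits, subtract, and repeat.
133 − 5×25→8 − 1×5→3 − 3×1→0
Count of 1: 3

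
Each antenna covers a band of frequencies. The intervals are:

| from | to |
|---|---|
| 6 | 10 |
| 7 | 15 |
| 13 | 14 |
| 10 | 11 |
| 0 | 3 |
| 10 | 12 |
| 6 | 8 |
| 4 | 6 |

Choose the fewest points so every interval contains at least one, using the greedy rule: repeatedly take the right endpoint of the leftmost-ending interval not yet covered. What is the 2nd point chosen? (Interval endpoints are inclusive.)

6

Process intervals by earliest right end; each time one isn't hit yet, stab at its right endpoint.
Sorted: [0,3] [4,6] [6,8] [6,10] [10,11] [10,12] [13,14] [7,15]
{[0,3]} hit by 3; {[4,6],[6,8],[6,10]} hit by 6; {[10,11],[10,12]} hit by 11; {[13,14],[7,15]} hit by 14.
Points: 3, 6, 11, 14 (4 total).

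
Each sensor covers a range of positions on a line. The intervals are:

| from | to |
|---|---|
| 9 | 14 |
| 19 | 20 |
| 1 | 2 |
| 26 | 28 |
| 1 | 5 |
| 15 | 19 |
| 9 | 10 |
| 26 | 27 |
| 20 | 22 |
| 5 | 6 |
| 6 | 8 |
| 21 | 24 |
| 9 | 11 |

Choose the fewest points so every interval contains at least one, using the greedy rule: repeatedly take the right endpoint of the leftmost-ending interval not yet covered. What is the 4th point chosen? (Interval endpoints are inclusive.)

By right end: [1,2]  [1,5]  [5,6]  [6,8]  [9,10]  [9,11]  [9,14]  [15,19]  [19,20]  [20,22]  [21,24]  [26,27]  [26,28]
[1,2] uncovered → point at 2; [5,6] uncovered → point at 6; [9,10] uncovered → point at 10; [15,19] uncovered → point at 19; [20,22] uncovered → point at 22; [26,27] uncovered → point at 27.
Points: 2, 6, 10, 19, 22, 27 (6 total).

19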